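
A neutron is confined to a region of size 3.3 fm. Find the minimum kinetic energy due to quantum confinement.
475.694 keV

Using the uncertainty principle:

1. Position uncertainty: Δx ≈ 3.300e-15 m
2. Minimum momentum uncertainty: Δp = ℏ/(2Δx) = 1.598e-20 kg·m/s
3. Minimum kinetic energy:
   KE = (Δp)²/(2m) = (1.598e-20)²/(2 × 1.675e-27 kg)
   KE = 7.621e-14 J = 475.694 keV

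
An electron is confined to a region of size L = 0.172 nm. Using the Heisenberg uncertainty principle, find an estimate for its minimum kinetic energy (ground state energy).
321.963 meV

Using the uncertainty principle to estimate ground state energy:

1. The position uncertainty is approximately the confinement size:
   Δx ≈ L = 1.720e-10 m

2. From ΔxΔp ≥ ℏ/2, the minimum momentum uncertainty is:
   Δp ≈ ℏ/(2L) = 3.066e-25 kg·m/s

3. The kinetic energy is approximately:
   KE ≈ (Δp)²/(2m) = (3.066e-25)²/(2 × 9.109e-31 kg)
   KE ≈ 5.158e-20 J = 321.963 meV

This is an order-of-magnitude estimate of the ground state energy.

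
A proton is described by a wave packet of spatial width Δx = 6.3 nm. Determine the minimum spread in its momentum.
8.370 × 10^-27 kg·m/s

For a wave packet, the spatial width Δx and momentum spread Δp are related by the uncertainty principle:
ΔxΔp ≥ ℏ/2

The minimum momentum spread is:
Δp_min = ℏ/(2Δx)
Δp_min = (1.055e-34 J·s) / (2 × 6.300e-09 m)
Δp_min = 8.370e-27 kg·m/s

A wave packet cannot have both a well-defined position and well-defined momentum.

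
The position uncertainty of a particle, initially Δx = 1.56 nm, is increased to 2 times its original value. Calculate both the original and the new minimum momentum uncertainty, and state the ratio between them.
Original Δp_min = 3.380 × 10^-26 kg·m/s; new Δp'_min = 1.690 × 10^-26 kg·m/s; ratio Δp'_min/Δp_min = 1/2.

From the uncertainty principle ΔxΔp ≥ ℏ/2, the minimum momentum uncertainty is Δp_min = ℏ/(2Δx).

Original (Δx = 1.56 nm = 1.560e-09 m):
Δp_min = (1.055e-34 J·s)/(2 × 1.560e-09 m) = 3.380e-26 kg·m/s

When Δx → 2Δx:
Δp'_min = ℏ/(2 × 2Δx) = (1/2) × ℏ/(2Δx) = (1/2) × Δp_min
Δp'_min = 1/2 × 3.380e-26 kg·m/s = 1.690e-26 kg·m/s

Since Δp_min ∝ 1/Δx, when Δx is increased to 2 times its original value, Δp_min decreases to 1/2 of its original value.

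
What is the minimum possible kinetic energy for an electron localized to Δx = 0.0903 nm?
1.168 eV

Localizing a particle requires giving it sufficient momentum uncertainty:

1. From uncertainty principle: Δp ≥ ℏ/(2Δx)
   Δp_min = (1.055e-34 J·s) / (2 × 9.030e-11 m)
   Δp_min = 5.839e-25 kg·m/s

2. This momentum uncertainty corresponds to kinetic energy:
   KE ≈ (Δp)²/(2m) = (5.839e-25)²/(2 × 9.109e-31 kg)
   KE = 1.872e-19 J = 1.168 eV

Tighter localization requires more energy.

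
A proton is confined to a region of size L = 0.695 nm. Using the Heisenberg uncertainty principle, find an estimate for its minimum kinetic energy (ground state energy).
10.740 μeV

Using the uncertainty principle to estimate ground state energy:

1. The position uncertainty is approximately the confinement size:
   Δx ≈ L = 6.950e-10 m

2. From ΔxΔp ≥ ℏ/2, the minimum momentum uncertainty is:
   Δp ≈ ℏ/(2L) = 7.587e-26 kg·m/s

3. The kinetic energy is approximately:
   KE ≈ (Δp)²/(2m) = (7.587e-26)²/(2 × 1.673e-27 kg)
   KE ≈ 1.721e-24 J = 10.740 μeV

This is an order-of-magnitude estimate of the ground state energy.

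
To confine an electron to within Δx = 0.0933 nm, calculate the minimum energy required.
1.094 eV

Localizing a particle requires giving it sufficient momentum uncertainty:

1. From uncertainty principle: Δp ≥ ℏ/(2Δx)
   Δp_min = (1.055e-34 J·s) / (2 × 9.330e-11 m)
   Δp_min = 5.652e-25 kg·m/s

2. This momentum uncertainty corresponds to kinetic energy:
   KE ≈ (Δp)²/(2m) = (5.652e-25)²/(2 × 9.109e-31 kg)
   KE = 1.753e-19 J = 1.094 eV

Tighter localization requires more energy.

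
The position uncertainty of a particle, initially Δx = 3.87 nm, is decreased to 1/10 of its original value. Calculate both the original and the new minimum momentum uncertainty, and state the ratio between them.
Original Δp_min = 1.362 × 10^-26 kg·m/s; new Δp'_min = 1.362 × 10^-25 kg·m/s; ratio Δp'_min/Δp_min = 10.

From the uncertainty principle ΔxΔp ≥ ℏ/2, the minimum momentum uncertainty is Δp_min = ℏ/(2Δx).

Original (Δx = 3.87 nm = 3.870e-09 m):
Δp_min = (1.055e-34 J·s)/(2 × 3.870e-09 m) = 1.362e-26 kg·m/s

When Δx → (1/10)Δx:
Δp'_min = ℏ/(2 × (1/10)Δx) = 10 × ℏ/(2Δx) = 10 × Δp_min
Δp'_min = 10 × 1.362e-26 kg·m/s = 1.362e-25 kg·m/s

Since Δp_min ∝ 1/Δx, when Δx is decreased to 1/10 of its original value, Δp_min increases to 10 times its original value.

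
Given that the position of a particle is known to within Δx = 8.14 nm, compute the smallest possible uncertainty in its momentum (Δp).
6.478 × 10^-27 kg·m/s

Using the Heisenberg uncertainty principle:
ΔxΔp ≥ ℏ/2

The minimum uncertainty in momentum is:
Δp_min = ℏ/(2Δx)
Δp_min = (1.055e-34 J·s) / (2 × 8.140e-09 m)
Δp_min = 6.478e-27 kg·m/s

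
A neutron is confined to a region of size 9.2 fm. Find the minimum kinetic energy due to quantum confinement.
61.204 keV

Using the uncertainty principle:

1. Position uncertainty: Δx ≈ 9.200e-15 m
2. Minimum momentum uncertainty: Δp = ℏ/(2Δx) = 5.731e-21 kg·m/s
3. Minimum kinetic energy:
   KE = (Δp)²/(2m) = (5.731e-21)²/(2 × 1.675e-27 kg)
   KE = 9.806e-15 J = 61.204 keV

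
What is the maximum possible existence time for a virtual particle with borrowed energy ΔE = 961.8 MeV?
3.422 × 10^-25 s

Using the energy-time uncertainty principle:
ΔEΔt ≥ ℏ/2

For a virtual particle borrowing energy ΔE, the maximum lifetime is:
Δt_max = ℏ/(2ΔE)

Converting energy:
ΔE = 961.8 MeV = 1.541e-10 J

Δt_max = (1.055e-34 J·s) / (2 × 1.541e-10 J)
Δt_max = 3.422e-25 s = 3.422 × 10^-25 s

Virtual particles with higher borrowed energy exist for shorter times.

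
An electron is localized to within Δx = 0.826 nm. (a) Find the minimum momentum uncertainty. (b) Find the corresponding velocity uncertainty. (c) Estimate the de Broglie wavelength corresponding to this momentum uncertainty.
(a) Δp_min = 6.384 × 10^-26 kg·m/s
(b) Δv_min = 70.077 km/s
(c) λ_dB = 10.380 nm

Step-by-step:

(a) From the uncertainty principle:
Δp_min = ℏ/(2Δx) = (1.055e-34 J·s)/(2 × 8.260e-10 m) = 6.384e-26 kg·m/s

(b) The velocity uncertainty:
Δv = Δp/m = (6.384e-26 kg·m/s)/(9.109e-31 kg) = 7.008e+04 m/s = 70.077 km/s

(c) The de Broglie wavelength for this momentum:
λ = h/p = (6.626e-34 J·s)/(6.384e-26 kg·m/s) = 1.038e-08 m = 10.380 nm

Note: The de Broglie wavelength is comparable to the localization size, as expected from wave-particle duality.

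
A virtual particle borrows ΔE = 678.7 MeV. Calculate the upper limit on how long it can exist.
4.849 × 10^-25 s

Using the energy-time uncertainty principle:
ΔEΔt ≥ ℏ/2

For a virtual particle borrowing energy ΔE, the maximum lifetime is:
Δt_max = ℏ/(2ΔE)

Converting energy:
ΔE = 678.7 MeV = 1.087e-10 J

Δt_max = (1.055e-34 J·s) / (2 × 1.087e-10 J)
Δt_max = 4.849e-25 s = 4.849 × 10^-25 s

Virtual particles with higher borrowed energy exist for shorter times.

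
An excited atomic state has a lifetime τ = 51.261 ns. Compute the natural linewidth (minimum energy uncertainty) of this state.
6.420 neV

Using the energy-time uncertainty principle:
ΔEΔt ≥ ℏ/2

The lifetime τ represents the time uncertainty Δt.
The natural linewidth (minimum energy uncertainty) is:

ΔE = ℏ/(2τ)
ΔE = (1.055e-34 J·s) / (2 × 5.126e-08 s)
ΔE = 1.029e-27 J = 6.420 neV

This natural linewidth limits the precision of spectroscopic measurements.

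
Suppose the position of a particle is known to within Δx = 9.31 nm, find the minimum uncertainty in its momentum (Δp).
5.664 × 10^-27 kg·m/s

Using the Heisenberg uncertainty principle:
ΔxΔp ≥ ℏ/2

The minimum uncertainty in momentum is:
Δp_min = ℏ/(2Δx)
Δp_min = (1.055e-34 J·s) / (2 × 9.310e-09 m)
Δp_min = 5.664e-27 kg·m/s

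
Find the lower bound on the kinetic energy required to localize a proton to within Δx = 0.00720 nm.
100.067 meV

Localizing a particle requires giving it sufficient momentum uncertainty:

1. From uncertainty principle: Δp ≥ ℏ/(2Δx)
   Δp_min = (1.055e-34 J·s) / (2 × 7.200e-12 m)
   Δp_min = 7.323e-24 kg·m/s

2. This momentum uncertainty corresponds to kinetic energy:
   KE ≈ (Δp)²/(2m) = (7.323e-24)²/(2 × 1.673e-27 kg)
   KE = 1.603e-20 J = 100.067 meV

Tighter localization requires more energy.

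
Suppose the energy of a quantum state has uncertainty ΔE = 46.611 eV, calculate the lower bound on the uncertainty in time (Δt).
7.061 as

Using the energy-time uncertainty principle:
ΔEΔt ≥ ℏ/2

The minimum uncertainty in time is:
Δt_min = ℏ/(2ΔE)
Δt_min = (1.055e-34 J·s) / (2 × 7.468e-18 J)
Δt_min = 7.061e-18 s = 7.061 as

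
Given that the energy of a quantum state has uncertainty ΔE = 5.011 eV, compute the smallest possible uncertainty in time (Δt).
65.677 as

Using the energy-time uncertainty principle:
ΔEΔt ≥ ℏ/2

The minimum uncertainty in time is:
Δt_min = ℏ/(2ΔE)
Δt_min = (1.055e-34 J·s) / (2 × 8.029e-19 J)
Δt_min = 6.568e-17 s = 65.677 as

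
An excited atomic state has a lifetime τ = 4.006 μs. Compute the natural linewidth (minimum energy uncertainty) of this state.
82.153 peV

Using the energy-time uncertainty principle:
ΔEΔt ≥ ℏ/2

The lifetime τ represents the time uncertainty Δt.
The natural linewidth (minimum energy uncertainty) is:

ΔE = ℏ/(2τ)
ΔE = (1.055e-34 J·s) / (2 × 4.006e-06 s)
ΔE = 1.316e-29 J = 82.153 peV

This natural linewidth limits the precision of spectroscopic measurements.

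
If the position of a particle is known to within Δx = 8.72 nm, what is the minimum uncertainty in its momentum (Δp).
6.047 × 10^-27 kg·m/s

Using the Heisenberg uncertainty principle:
ΔxΔp ≥ ℏ/2

The minimum uncertainty in momentum is:
Δp_min = ℏ/(2Δx)
Δp_min = (1.055e-34 J·s) / (2 × 8.720e-09 m)
Δp_min = 6.047e-27 kg·m/s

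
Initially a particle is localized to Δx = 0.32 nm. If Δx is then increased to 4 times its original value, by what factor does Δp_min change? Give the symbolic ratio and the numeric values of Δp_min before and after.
Original Δp_min = 1.648 × 10^-25 kg·m/s; new Δp'_min = 4.119 × 10^-26 kg·m/s; ratio Δp'_min/Δp_min = 1/4.

From the uncertainty principle ΔxΔp ≥ ℏ/2, the minimum momentum uncertainty is Δp_min = ℏ/(2Δx).

Original (Δx = 0.32 nm = 3.200e-10 m):
Δp_min = (1.055e-34 J·s)/(2 × 3.200e-10 m) = 1.648e-25 kg·m/s

When Δx → 4Δx:
Δp'_min = ℏ/(2 × 4Δx) = (1/4) × ℏ/(2Δx) = (1/4) × Δp_min
Δp'_min = 1/4 × 1.648e-25 kg·m/s = 4.119e-26 kg·m/s

Since Δp_min ∝ 1/Δx, when Δx is increased to 4 times its original value, Δp_min decreases to 1/4 of its original value.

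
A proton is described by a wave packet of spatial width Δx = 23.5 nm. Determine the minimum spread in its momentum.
2.244 × 10^-27 kg·m/s

For a wave packet, the spatial width Δx and momentum spread Δp are related by the uncertainty principle:
ΔxΔp ≥ ℏ/2

The minimum momentum spread is:
Δp_min = ℏ/(2Δx)
Δp_min = (1.055e-34 J·s) / (2 × 2.350e-08 m)
Δp_min = 2.244e-27 kg·m/s

A wave packet cannot have both a well-defined position and well-defined momentum.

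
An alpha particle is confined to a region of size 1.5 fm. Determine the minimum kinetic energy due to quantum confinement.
580.359 keV

Using the uncertainty principle:

1. Position uncertainty: Δx ≈ 1.500e-15 m
2. Minimum momentum uncertainty: Δp = ℏ/(2Δx) = 3.515e-20 kg·m/s
3. Minimum kinetic energy:
   KE = (Δp)²/(2m) = (3.515e-20)²/(2 × 6.645e-27 kg)
   KE = 9.298e-14 J = 580.359 keV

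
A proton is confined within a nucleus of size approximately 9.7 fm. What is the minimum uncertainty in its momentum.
5.436 × 10^-21 kg·m/s

Using the Heisenberg uncertainty principle:
ΔxΔp ≥ ℏ/2

With Δx ≈ L = 9.700e-15 m (the confinement size):
Δp_min = ℏ/(2Δx)
Δp_min = (1.055e-34 J·s) / (2 × 9.700e-15 m)
Δp_min = 5.436e-21 kg·m/s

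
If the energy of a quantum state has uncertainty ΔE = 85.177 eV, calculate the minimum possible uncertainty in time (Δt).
3.864 as

Using the energy-time uncertainty principle:
ΔEΔt ≥ ℏ/2

The minimum uncertainty in time is:
Δt_min = ℏ/(2ΔE)
Δt_min = (1.055e-34 J·s) / (2 × 1.365e-17 J)
Δt_min = 3.864e-18 s = 3.864 as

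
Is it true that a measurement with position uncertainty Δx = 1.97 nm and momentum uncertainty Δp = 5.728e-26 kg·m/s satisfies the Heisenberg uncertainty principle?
Yes, it satisfies the uncertainty principle.

Calculate the product ΔxΔp:
ΔxΔp = (1.970e-09 m) × (5.728e-26 kg·m/s)
ΔxΔp = 1.128e-34 J·s

Compare to the minimum allowed value ℏ/2:
ℏ/2 = 5.273e-35 J·s

Since ΔxΔp = 1.128e-34 J·s ≥ 5.273e-35 J·s = ℏ/2,
the measurement satisfies the uncertainty principle.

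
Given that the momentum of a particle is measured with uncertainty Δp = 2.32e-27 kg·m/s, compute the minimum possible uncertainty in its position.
22.728 nm

Using the Heisenberg uncertainty principle:
ΔxΔp ≥ ℏ/2

The minimum uncertainty in position is:
Δx_min = ℏ/(2Δp)
Δx_min = (1.055e-34 J·s) / (2 × 2.320e-27 kg·m/s)
Δx_min = 2.273e-08 m = 22.728 nm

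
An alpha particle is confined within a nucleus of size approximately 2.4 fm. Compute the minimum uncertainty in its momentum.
2.197 × 10^-20 kg·m/s

Using the Heisenberg uncertainty principle:
ΔxΔp ≥ ℏ/2

With Δx ≈ L = 2.400e-15 m (the confinement size):
Δp_min = ℏ/(2Δx)
Δp_min = (1.055e-34 J·s) / (2 × 2.400e-15 m)
Δp_min = 2.197e-20 kg·m/s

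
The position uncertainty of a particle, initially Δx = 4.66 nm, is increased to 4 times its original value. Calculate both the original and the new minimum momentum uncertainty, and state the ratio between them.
Original Δp_min = 1.132 × 10^-26 kg·m/s; new Δp'_min = 2.829 × 10^-27 kg·m/s; ratio Δp'_min/Δp_min = 1/4.

From the uncertainty principle ΔxΔp ≥ ℏ/2, the minimum momentum uncertainty is Δp_min = ℏ/(2Δx).

Original (Δx = 4.66 nm = 4.660e-09 m):
Δp_min = (1.055e-34 J·s)/(2 × 4.660e-09 m) = 1.132e-26 kg·m/s

When Δx → 4Δx:
Δp'_min = ℏ/(2 × 4Δx) = (1/4) × ℏ/(2Δx) = (1/4) × Δp_min
Δp'_min = 1/4 × 1.132e-26 kg·m/s = 2.829e-27 kg·m/s

Since Δp_min ∝ 1/Δx, when Δx is increased to 4 times its original value, Δp_min decreases to 1/4 of its original value.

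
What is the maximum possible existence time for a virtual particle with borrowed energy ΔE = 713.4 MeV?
4.613 × 10^-25 s

Using the energy-time uncertainty principle:
ΔEΔt ≥ ℏ/2

For a virtual particle borrowing energy ΔE, the maximum lifetime is:
Δt_max = ℏ/(2ΔE)

Converting energy:
ΔE = 713.4 MeV = 1.143e-10 J

Δt_max = (1.055e-34 J·s) / (2 × 1.143e-10 J)
Δt_max = 4.613e-25 s = 4.613 × 10^-25 s

Virtual particles with higher borrowed energy exist for shorter times.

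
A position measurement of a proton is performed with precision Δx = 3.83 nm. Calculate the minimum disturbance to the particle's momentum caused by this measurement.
1.377 × 10^-26 kg·m/s

The uncertainty principle implies that measuring position disturbs momentum:
ΔxΔp ≥ ℏ/2

When we measure position with precision Δx, we necessarily introduce a momentum uncertainty:
Δp ≥ ℏ/(2Δx)
Δp_min = (1.055e-34 J·s) / (2 × 3.830e-09 m)
Δp_min = 1.377e-26 kg·m/s

The more precisely we measure position, the greater the momentum disturbance.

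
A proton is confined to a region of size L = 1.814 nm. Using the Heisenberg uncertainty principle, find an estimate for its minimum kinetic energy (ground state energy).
1.576 μeV

Using the uncertainty principle to estimate ground state energy:

1. The position uncertainty is approximately the confinement size:
   Δx ≈ L = 1.814e-09 m

2. From ΔxΔp ≥ ℏ/2, the minimum momentum uncertainty is:
   Δp ≈ ℏ/(2L) = 2.907e-26 kg·m/s

3. The kinetic energy is approximately:
   KE ≈ (Δp)²/(2m) = (2.907e-26)²/(2 × 1.673e-27 kg)
   KE ≈ 2.526e-25 J = 1.576 μeV

This is an order-of-magnitude estimate of the ground state energy.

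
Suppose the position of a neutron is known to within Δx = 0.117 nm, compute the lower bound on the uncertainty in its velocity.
269.069 m/s

Using the Heisenberg uncertainty principle and Δp = mΔv:
ΔxΔp ≥ ℏ/2
Δx(mΔv) ≥ ℏ/2

The minimum uncertainty in velocity is:
Δv_min = ℏ/(2mΔx)
Δv_min = (1.055e-34 J·s) / (2 × 1.675e-27 kg × 1.170e-10 m)
Δv_min = 2.691e+02 m/s = 269.069 m/s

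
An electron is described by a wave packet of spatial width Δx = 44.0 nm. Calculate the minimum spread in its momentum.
1.198 × 10^-27 kg·m/s

For a wave packet, the spatial width Δx and momentum spread Δp are related by the uncertainty principle:
ΔxΔp ≥ ℏ/2

The minimum momentum spread is:
Δp_min = ℏ/(2Δx)
Δp_min = (1.055e-34 J·s) / (2 × 4.400e-08 m)
Δp_min = 1.198e-27 kg·m/s

A wave packet cannot have both a well-defined position and well-defined momentum.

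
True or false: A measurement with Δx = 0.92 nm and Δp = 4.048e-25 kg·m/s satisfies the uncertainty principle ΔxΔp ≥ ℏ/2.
Yes, it satisfies the uncertainty principle.

Calculate the product ΔxΔp:
ΔxΔp = (9.200e-10 m) × (4.048e-25 kg·m/s)
ΔxΔp = 3.724e-34 J·s

Compare to the minimum allowed value ℏ/2:
ℏ/2 = 5.273e-35 J·s

Since ΔxΔp = 3.724e-34 J·s ≥ 5.273e-35 J·s = ℏ/2,
the measurement satisfies the uncertainty principle.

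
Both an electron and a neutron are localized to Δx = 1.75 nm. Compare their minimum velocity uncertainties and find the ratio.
The electron has the larger minimum velocity uncertainty, by a ratio of 1838.7.

For both particles, Δp_min = ℏ/(2Δx) = 3.013e-26 kg·m/s (same for both).

The velocity uncertainty is Δv = Δp/m:
- electron: Δv = 3.013e-26 / 9.109e-31 = 3.308e+04 m/s = 33.076 km/s
- neutron: Δv = 3.013e-26 / 1.675e-27 = 1.799e+01 m/s = 17.989 m/s

Ratio: 3.308e+04 / 1.799e+01 = 1838.7

The lighter particle has larger velocity uncertainty because Δv ∝ 1/m.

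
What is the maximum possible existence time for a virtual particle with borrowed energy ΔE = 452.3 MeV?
7.276 × 10^-25 s

Using the energy-time uncertainty principle:
ΔEΔt ≥ ℏ/2

For a virtual particle borrowing energy ΔE, the maximum lifetime is:
Δt_max = ℏ/(2ΔE)

Converting energy:
ΔE = 452.3 MeV = 7.247e-11 J

Δt_max = (1.055e-34 J·s) / (2 × 7.247e-11 J)
Δt_max = 7.276e-25 s = 7.276 × 10^-25 s

Virtual particles with higher borrowed energy exist for shorter times.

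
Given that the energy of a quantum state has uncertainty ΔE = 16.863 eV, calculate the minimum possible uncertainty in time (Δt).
19.516 as

Using the energy-time uncertainty principle:
ΔEΔt ≥ ℏ/2

The minimum uncertainty in time is:
Δt_min = ℏ/(2ΔE)
Δt_min = (1.055e-34 J·s) / (2 × 2.702e-18 J)
Δt_min = 1.952e-17 s = 19.516 as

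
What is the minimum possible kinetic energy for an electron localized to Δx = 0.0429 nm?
5.175 eV

Localizing a particle requires giving it sufficient momentum uncertainty:

1. From uncertainty principle: Δp ≥ ℏ/(2Δx)
   Δp_min = (1.055e-34 J·s) / (2 × 4.290e-11 m)
   Δp_min = 1.229e-24 kg·m/s

2. This momentum uncertainty corresponds to kinetic energy:
   KE ≈ (Δp)²/(2m) = (1.229e-24)²/(2 × 9.109e-31 kg)
   KE = 8.292e-19 J = 5.175 eV

Tighter localization requires more energy.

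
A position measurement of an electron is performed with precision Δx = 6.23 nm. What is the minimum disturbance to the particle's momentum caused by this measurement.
8.464 × 10^-27 kg·m/s

The uncertainty principle implies that measuring position disturbs momentum:
ΔxΔp ≥ ℏ/2

When we measure position with precision Δx, we necessarily introduce a momentum uncertainty:
Δp ≥ ℏ/(2Δx)
Δp_min = (1.055e-34 J·s) / (2 × 6.230e-09 m)
Δp_min = 8.464e-27 kg·m/s

The more precisely we measure position, the greater the momentum disturbance.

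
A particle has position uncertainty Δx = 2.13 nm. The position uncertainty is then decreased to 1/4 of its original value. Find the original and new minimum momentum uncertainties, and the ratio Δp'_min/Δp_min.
Original Δp_min = 2.476 × 10^-26 kg·m/s; new Δp'_min = 9.902 × 10^-26 kg·m/s; ratio Δp'_min/Δp_min = 4.

From the uncertainty principle ΔxΔp ≥ ℏ/2, the minimum momentum uncertainty is Δp_min = ℏ/(2Δx).

Original (Δx = 2.13 nm = 2.130e-09 m):
Δp_min = (1.055e-34 J·s)/(2 × 2.130e-09 m) = 2.476e-26 kg·m/s

When Δx → (1/4)Δx:
Δp'_min = ℏ/(2 × (1/4)Δx) = 4 × ℏ/(2Δx) = 4 × Δp_min
Δp'_min = 4 × 2.476e-26 kg·m/s = 9.902e-26 kg·m/s

Since Δp_min ∝ 1/Δx, when Δx is decreased to 1/4 of its original value, Δp_min increases to 4 times its original value.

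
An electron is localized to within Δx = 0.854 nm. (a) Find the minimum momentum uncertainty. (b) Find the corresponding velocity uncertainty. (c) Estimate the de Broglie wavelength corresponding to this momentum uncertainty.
(a) Δp_min = 6.174 × 10^-26 kg·m/s
(b) Δv_min = 67.780 km/s
(c) λ_dB = 10.732 nm

Step-by-step:

(a) From the uncertainty principle:
Δp_min = ℏ/(2Δx) = (1.055e-34 J·s)/(2 × 8.540e-10 m) = 6.174e-26 kg·m/s

(b) The velocity uncertainty:
Δv = Δp/m = (6.174e-26 kg·m/s)/(9.109e-31 kg) = 6.778e+04 m/s = 67.780 km/s

(c) The de Broglie wavelength for this momentum:
λ = h/p = (6.626e-34 J·s)/(6.174e-26 kg·m/s) = 1.073e-08 m = 10.732 nm

Note: The de Broglie wavelength is comparable to the localization size, as expected from wave-particle duality.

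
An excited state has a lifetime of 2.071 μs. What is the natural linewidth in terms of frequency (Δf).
38.425 kHz

Using the energy-time uncertainty principle and E = hf:
ΔEΔt ≥ ℏ/2
hΔf·Δt ≥ ℏ/2

The minimum frequency uncertainty is:
Δf = ℏ/(2hτ) = 1/(4πτ)
Δf = 1/(4π × 2.071e-06 s)
Δf = 3.842e+04 Hz = 38.425 kHz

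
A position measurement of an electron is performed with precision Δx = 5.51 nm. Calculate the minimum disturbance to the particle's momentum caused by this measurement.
9.570 × 10^-27 kg·m/s

The uncertainty principle implies that measuring position disturbs momentum:
ΔxΔp ≥ ℏ/2

When we measure position with precision Δx, we necessarily introduce a momentum uncertainty:
Δp ≥ ℏ/(2Δx)
Δp_min = (1.055e-34 J·s) / (2 × 5.510e-09 m)
Δp_min = 9.570e-27 kg·m/s

The more precisely we measure position, the greater the momentum disturbance.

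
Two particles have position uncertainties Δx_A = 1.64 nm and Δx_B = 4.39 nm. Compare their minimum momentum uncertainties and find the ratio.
Particle A has the larger minimum momentum uncertainty, by a factor of 2.68.

For each particle, the minimum momentum uncertainty is Δp_min = ℏ/(2Δx):

Particle A: Δp_A = ℏ/(2×1.640e-09 m) = 3.215e-26 kg·m/s
Particle B: Δp_B = ℏ/(2×4.390e-09 m) = 1.201e-26 kg·m/s

Ratio: Δp_A/Δp_B = 2.68

Since Δp_min ∝ 1/Δx, the particle with smaller position uncertainty (A) has larger momentum uncertainty.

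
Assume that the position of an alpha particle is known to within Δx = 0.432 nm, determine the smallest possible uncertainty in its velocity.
18.369 m/s

Using the Heisenberg uncertainty principle and Δp = mΔv:
ΔxΔp ≥ ℏ/2
Δx(mΔv) ≥ ℏ/2

The minimum uncertainty in velocity is:
Δv_min = ℏ/(2mΔx)
Δv_min = (1.055e-34 J·s) / (2 × 6.645e-27 kg × 4.320e-10 m)
Δv_min = 1.837e+01 m/s = 18.369 m/s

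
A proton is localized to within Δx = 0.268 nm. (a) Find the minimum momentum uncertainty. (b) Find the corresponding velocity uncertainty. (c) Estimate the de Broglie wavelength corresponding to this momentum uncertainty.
(a) Δp_min = 1.967 × 10^-25 kg·m/s
(b) Δv_min = 117.629 m/s
(c) λ_dB = 3.368 nm

Step-by-step:

(a) From the uncertainty principle:
Δp_min = ℏ/(2Δx) = (1.055e-34 J·s)/(2 × 2.680e-10 m) = 1.967e-25 kg·m/s

(b) The velocity uncertainty:
Δv = Δp/m = (1.967e-25 kg·m/s)/(1.673e-27 kg) = 1.176e+02 m/s = 117.629 m/s

(c) The de Broglie wavelength for this momentum:
λ = h/p = (6.626e-34 J·s)/(1.967e-25 kg·m/s) = 3.368e-09 m = 3.368 nm

Note: The de Broglie wavelength is comparable to the localization size, as expected from wave-particle duality.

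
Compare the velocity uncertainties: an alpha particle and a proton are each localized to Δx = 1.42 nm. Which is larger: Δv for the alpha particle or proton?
The proton has the larger minimum velocity uncertainty, by a ratio of 4.0.

For both particles, Δp_min = ℏ/(2Δx) = 3.713e-26 kg·m/s (same for both).

The velocity uncertainty is Δv = Δp/m:
- alpha particle: Δv = 3.713e-26 / 6.645e-27 = 5.588e+00 m/s = 5.588 m/s
- proton: Δv = 3.713e-26 / 1.673e-27 = 2.220e+01 m/s = 22.200 m/s

Ratio: 2.220e+01 / 5.588e+00 = 4.0

The lighter particle has larger velocity uncertainty because Δv ∝ 1/m.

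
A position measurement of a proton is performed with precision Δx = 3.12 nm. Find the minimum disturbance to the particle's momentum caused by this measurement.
1.690 × 10^-26 kg·m/s

The uncertainty principle implies that measuring position disturbs momentum:
ΔxΔp ≥ ℏ/2

When we measure position with precision Δx, we necessarily introduce a momentum uncertainty:
Δp ≥ ℏ/(2Δx)
Δp_min = (1.055e-34 J·s) / (2 × 3.120e-09 m)
Δp_min = 1.690e-26 kg·m/s

The more precisely we measure position, the greater the momentum disturbance.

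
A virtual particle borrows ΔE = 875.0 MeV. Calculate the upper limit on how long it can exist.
3.761 × 10^-25 s

Using the energy-time uncertainty principle:
ΔEΔt ≥ ℏ/2

For a virtual particle borrowing energy ΔE, the maximum lifetime is:
Δt_max = ℏ/(2ΔE)

Converting energy:
ΔE = 875.0 MeV = 1.402e-10 J

Δt_max = (1.055e-34 J·s) / (2 × 1.402e-10 J)
Δt_max = 3.761e-25 s = 3.761 × 10^-25 s

Virtual particles with higher borrowed energy exist for shorter times.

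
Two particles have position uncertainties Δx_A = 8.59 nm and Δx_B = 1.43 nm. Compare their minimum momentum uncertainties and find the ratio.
Particle B has the larger minimum momentum uncertainty, by a factor of 6.01.

For each particle, the minimum momentum uncertainty is Δp_min = ℏ/(2Δx):

Particle A: Δp_A = ℏ/(2×8.590e-09 m) = 6.138e-27 kg·m/s
Particle B: Δp_B = ℏ/(2×1.430e-09 m) = 3.687e-26 kg·m/s

Ratio: Δp_B/Δp_A = 6.01

Since Δp_min ∝ 1/Δx, the particle with smaller position uncertainty (B) has larger momentum uncertainty.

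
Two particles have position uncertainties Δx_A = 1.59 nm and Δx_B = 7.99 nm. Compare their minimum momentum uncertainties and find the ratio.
Particle A has the larger minimum momentum uncertainty, by a factor of 5.03.

For each particle, the minimum momentum uncertainty is Δp_min = ℏ/(2Δx):

Particle A: Δp_A = ℏ/(2×1.590e-09 m) = 3.316e-26 kg·m/s
Particle B: Δp_B = ℏ/(2×7.990e-09 m) = 6.599e-27 kg·m/s

Ratio: Δp_A/Δp_B = 5.03

Since Δp_min ∝ 1/Δx, the particle with smaller position uncertainty (A) has larger momentum uncertainty.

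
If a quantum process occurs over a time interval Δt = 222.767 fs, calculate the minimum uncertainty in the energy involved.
1.477 meV

Using the energy-time uncertainty principle:
ΔEΔt ≥ ℏ/2

The minimum uncertainty in energy is:
ΔE_min = ℏ/(2Δt)
ΔE_min = (1.055e-34 J·s) / (2 × 2.228e-13 s)
ΔE_min = 2.367e-22 J = 1.477 meV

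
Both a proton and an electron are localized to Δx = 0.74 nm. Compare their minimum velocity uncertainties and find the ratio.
The electron has the larger minimum velocity uncertainty, by a ratio of 1836.2.

For both particles, Δp_min = ℏ/(2Δx) = 7.125e-26 kg·m/s (same for both).

The velocity uncertainty is Δv = Δp/m:
- proton: Δv = 7.125e-26 / 1.673e-27 = 4.260e+01 m/s = 42.601 m/s
- electron: Δv = 7.125e-26 / 9.109e-31 = 7.822e+04 m/s = 78.221 km/s

Ratio: 7.822e+04 / 4.260e+01 = 1836.2

The lighter particle has larger velocity uncertainty because Δv ∝ 1/m.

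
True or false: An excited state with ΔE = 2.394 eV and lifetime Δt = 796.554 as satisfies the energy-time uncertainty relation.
Yes, it satisfies the uncertainty relation.

Calculate the product ΔEΔt:
ΔE = 2.394 eV = 3.836e-19 J
ΔEΔt = (3.836e-19 J) × (7.966e-16 s)
ΔEΔt = 3.055e-34 J·s

Compare to the minimum allowed value ℏ/2:
ℏ/2 = 5.273e-35 J·s

Since ΔEΔt = 3.055e-34 J·s ≥ 5.273e-35 J·s = ℏ/2,
this satisfies the uncertainty relation.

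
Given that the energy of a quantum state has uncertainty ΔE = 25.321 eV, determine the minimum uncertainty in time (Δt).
12.997 as

Using the energy-time uncertainty principle:
ΔEΔt ≥ ℏ/2

The minimum uncertainty in time is:
Δt_min = ℏ/(2ΔE)
Δt_min = (1.055e-34 J·s) / (2 × 4.057e-18 J)
Δt_min = 1.300e-17 s = 12.997 as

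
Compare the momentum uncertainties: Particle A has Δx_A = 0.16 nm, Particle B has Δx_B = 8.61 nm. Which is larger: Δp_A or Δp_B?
Particle A has the larger minimum momentum uncertainty, by a factor of 53.81.

For each particle, the minimum momentum uncertainty is Δp_min = ℏ/(2Δx):

Particle A: Δp_A = ℏ/(2×1.600e-10 m) = 3.296e-25 kg·m/s
Particle B: Δp_B = ℏ/(2×8.610e-09 m) = 6.124e-27 kg·m/s

Ratio: Δp_A/Δp_B = 53.81

Since Δp_min ∝ 1/Δx, the particle with smaller position uncertainty (A) has larger momentum uncertainty.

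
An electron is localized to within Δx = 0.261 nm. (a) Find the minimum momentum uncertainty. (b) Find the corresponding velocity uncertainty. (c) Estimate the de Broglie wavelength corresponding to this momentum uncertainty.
(a) Δp_min = 2.020 × 10^-25 kg·m/s
(b) Δv_min = 221.777 km/s
(c) λ_dB = 3.280 nm

Step-by-step:

(a) From the uncertainty principle:
Δp_min = ℏ/(2Δx) = (1.055e-34 J·s)/(2 × 2.610e-10 m) = 2.020e-25 kg·m/s

(b) The velocity uncertainty:
Δv = Δp/m = (2.020e-25 kg·m/s)/(9.109e-31 kg) = 2.218e+05 m/s = 221.777 km/s

(c) The de Broglie wavelength for this momentum:
λ = h/p = (6.626e-34 J·s)/(2.020e-25 kg·m/s) = 3.280e-09 m = 3.280 nm

Note: The de Broglie wavelength is comparable to the localization size, as expected from wave-particle duality.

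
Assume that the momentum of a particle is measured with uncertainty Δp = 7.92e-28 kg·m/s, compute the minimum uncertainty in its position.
66.577 nm

Using the Heisenberg uncertainty principle:
ΔxΔp ≥ ℏ/2

The minimum uncertainty in position is:
Δx_min = ℏ/(2Δp)
Δx_min = (1.055e-34 J·s) / (2 × 7.920e-28 kg·m/s)
Δx_min = 6.658e-08 m = 66.577 nm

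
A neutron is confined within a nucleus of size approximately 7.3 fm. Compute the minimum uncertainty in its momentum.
7.223 × 10^-21 kg·m/s

Using the Heisenberg uncertainty principle:
ΔxΔp ≥ ℏ/2

With Δx ≈ L = 7.300e-15 m (the confinement size):
Δp_min = ℏ/(2Δx)
Δp_min = (1.055e-34 J·s) / (2 × 7.300e-15 m)
Δp_min = 7.223e-21 kg·m/s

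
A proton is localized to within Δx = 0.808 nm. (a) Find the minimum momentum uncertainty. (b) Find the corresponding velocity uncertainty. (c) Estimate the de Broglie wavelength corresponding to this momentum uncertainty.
(a) Δp_min = 6.526 × 10^-26 kg·m/s
(b) Δv_min = 39.015 m/s
(c) λ_dB = 10.154 nm

Step-by-step:

(a) From the uncertainty principle:
Δp_min = ℏ/(2Δx) = (1.055e-34 J·s)/(2 × 8.080e-10 m) = 6.526e-26 kg·m/s

(b) The velocity uncertainty:
Δv = Δp/m = (6.526e-26 kg·m/s)/(1.673e-27 kg) = 3.902e+01 m/s = 39.015 m/s

(c) The de Broglie wavelength for this momentum:
λ = h/p = (6.626e-34 J·s)/(6.526e-26 kg·m/s) = 1.015e-08 m = 10.154 nm

Note: The de Broglie wavelength is comparable to the localization size, as expected from wave-particle duality.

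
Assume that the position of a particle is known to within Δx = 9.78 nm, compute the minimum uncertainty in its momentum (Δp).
5.391 × 10^-27 kg·m/s

Using the Heisenberg uncertainty principle:
ΔxΔp ≥ ℏ/2

The minimum uncertainty in momentum is:
Δp_min = ℏ/(2Δx)
Δp_min = (1.055e-34 J·s) / (2 × 9.780e-09 m)
Δp_min = 5.391e-27 kg·m/s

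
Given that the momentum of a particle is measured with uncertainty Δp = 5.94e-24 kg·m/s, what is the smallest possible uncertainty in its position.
8.877 pm

Using the Heisenberg uncertainty principle:
ΔxΔp ≥ ℏ/2

The minimum uncertainty in position is:
Δx_min = ℏ/(2Δp)
Δx_min = (1.055e-34 J·s) / (2 × 5.940e-24 kg·m/s)
Δx_min = 8.877e-12 m = 8.877 pm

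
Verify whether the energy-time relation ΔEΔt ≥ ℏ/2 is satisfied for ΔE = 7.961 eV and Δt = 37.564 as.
No, it violates the uncertainty relation.

Calculate the product ΔEΔt:
ΔE = 7.961 eV = 1.275e-18 J
ΔEΔt = (1.275e-18 J) × (3.756e-17 s)
ΔEΔt = 4.791e-35 J·s

Compare to the minimum allowed value ℏ/2:
ℏ/2 = 5.273e-35 J·s

Since ΔEΔt = 4.791e-35 J·s < 5.273e-35 J·s = ℏ/2,
this violates the uncertainty relation.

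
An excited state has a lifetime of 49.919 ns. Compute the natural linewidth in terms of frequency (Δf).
1.594 MHz

Using the energy-time uncertainty principle and E = hf:
ΔEΔt ≥ ℏ/2
hΔf·Δt ≥ ℏ/2

The minimum frequency uncertainty is:
Δf = ℏ/(2hτ) = 1/(4πτ)
Δf = 1/(4π × 4.992e-08 s)
Δf = 1.594e+06 Hz = 1.594 MHz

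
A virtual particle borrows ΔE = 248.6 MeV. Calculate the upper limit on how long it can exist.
1.324 ys

Using the energy-time uncertainty principle:
ΔEΔt ≥ ℏ/2

For a virtual particle borrowing energy ΔE, the maximum lifetime is:
Δt_max = ℏ/(2ΔE)

Converting energy:
ΔE = 248.6 MeV = 3.983e-11 J

Δt_max = (1.055e-34 J·s) / (2 × 3.983e-11 J)
Δt_max = 1.324e-24 s = 1.324 ys

Virtual particles with higher borrowed energy exist for shorter times.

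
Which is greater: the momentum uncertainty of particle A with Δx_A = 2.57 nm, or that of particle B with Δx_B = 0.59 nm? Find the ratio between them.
Particle B has the larger minimum momentum uncertainty, by a factor of 4.36.

For each particle, the minimum momentum uncertainty is Δp_min = ℏ/(2Δx):

Particle A: Δp_A = ℏ/(2×2.570e-09 m) = 2.052e-26 kg·m/s
Particle B: Δp_B = ℏ/(2×5.900e-10 m) = 8.937e-26 kg·m/s

Ratio: Δp_B/Δp_A = 4.36

Since Δp_min ∝ 1/Δx, the particle with smaller position uncertainty (B) has larger momentum uncertainty.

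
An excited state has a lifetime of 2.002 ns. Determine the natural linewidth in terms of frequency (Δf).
39.749 MHz

Using the energy-time uncertainty principle and E = hf:
ΔEΔt ≥ ℏ/2
hΔf·Δt ≥ ℏ/2

The minimum frequency uncertainty is:
Δf = ℏ/(2hτ) = 1/(4πτ)
Δf = 1/(4π × 2.002e-09 s)
Δf = 3.975e+07 Hz = 39.749 MHz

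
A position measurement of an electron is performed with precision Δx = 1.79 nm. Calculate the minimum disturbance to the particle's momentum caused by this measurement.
2.946 × 10^-26 kg·m/s

The uncertainty principle implies that measuring position disturbs momentum:
ΔxΔp ≥ ℏ/2

When we measure position with precision Δx, we necessarily introduce a momentum uncertainty:
Δp ≥ ℏ/(2Δx)
Δp_min = (1.055e-34 J·s) / (2 × 1.790e-09 m)
Δp_min = 2.946e-26 kg·m/s

The more precisely we measure position, the greater the momentum disturbance.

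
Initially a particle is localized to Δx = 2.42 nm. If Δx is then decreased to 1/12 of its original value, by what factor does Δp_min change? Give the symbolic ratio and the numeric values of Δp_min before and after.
Original Δp_min = 2.179 × 10^-26 kg·m/s; new Δp'_min = 2.615 × 10^-25 kg·m/s; ratio Δp'_min/Δp_min = 12.

From the uncertainty principle ΔxΔp ≥ ℏ/2, the minimum momentum uncertainty is Δp_min = ℏ/(2Δx).

Original (Δx = 2.42 nm = 2.420e-09 m):
Δp_min = (1.055e-34 J·s)/(2 × 2.420e-09 m) = 2.179e-26 kg·m/s

When Δx → (1/12)Δx:
Δp'_min = ℏ/(2 × (1/12)Δx) = 12 × ℏ/(2Δx) = 12 × Δp_min
Δp'_min = 12 × 2.179e-26 kg·m/s = 2.615e-25 kg·m/s

Since Δp_min ∝ 1/Δx, when Δx is decreased to 1/12 of its original value, Δp_min increases to 12 times its original value.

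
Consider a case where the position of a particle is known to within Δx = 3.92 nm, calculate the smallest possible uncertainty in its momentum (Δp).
1.345 × 10^-26 kg·m/s

Using the Heisenberg uncertainty principle:
ΔxΔp ≥ ℏ/2

The minimum uncertainty in momentum is:
Δp_min = ℏ/(2Δx)
Δp_min = (1.055e-34 J·s) / (2 × 3.920e-09 m)
Δp_min = 1.345e-26 kg·m/s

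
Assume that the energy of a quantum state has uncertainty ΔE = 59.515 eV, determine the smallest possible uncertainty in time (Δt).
5.530 as

Using the energy-time uncertainty principle:
ΔEΔt ≥ ℏ/2

The minimum uncertainty in time is:
Δt_min = ℏ/(2ΔE)
Δt_min = (1.055e-34 J·s) / (2 × 9.535e-18 J)
Δt_min = 5.530e-18 s = 5.530 as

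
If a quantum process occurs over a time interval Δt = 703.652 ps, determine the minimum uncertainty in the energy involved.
467.711 neV

Using the energy-time uncertainty principle:
ΔEΔt ≥ ℏ/2

The minimum uncertainty in energy is:
ΔE_min = ℏ/(2Δt)
ΔE_min = (1.055e-34 J·s) / (2 × 7.037e-10 s)
ΔE_min = 7.494e-26 J = 467.711 neV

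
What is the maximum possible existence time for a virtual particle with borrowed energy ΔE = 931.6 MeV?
3.533 × 10^-25 s

Using the energy-time uncertainty principle:
ΔEΔt ≥ ℏ/2

For a virtual particle borrowing energy ΔE, the maximum lifetime is:
Δt_max = ℏ/(2ΔE)

Converting energy:
ΔE = 931.6 MeV = 1.493e-10 J

Δt_max = (1.055e-34 J·s) / (2 × 1.493e-10 J)
Δt_max = 3.533e-25 s = 3.533 × 10^-25 s

Virtual particles with higher borrowed energy exist for shorter times.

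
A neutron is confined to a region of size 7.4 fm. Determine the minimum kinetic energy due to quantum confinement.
94.600 keV

Using the uncertainty principle:

1. Position uncertainty: Δx ≈ 7.400e-15 m
2. Minimum momentum uncertainty: Δp = ℏ/(2Δx) = 7.125e-21 kg·m/s
3. Minimum kinetic energy:
   KE = (Δp)²/(2m) = (7.125e-21)²/(2 × 1.675e-27 kg)
   KE = 1.516e-14 J = 94.600 keV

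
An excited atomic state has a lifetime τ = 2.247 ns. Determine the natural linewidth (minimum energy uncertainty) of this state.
146.465 neV

Using the energy-time uncertainty principle:
ΔEΔt ≥ ℏ/2

The lifetime τ represents the time uncertainty Δt.
The natural linewidth (minimum energy uncertainty) is:

ΔE = ℏ/(2τ)
ΔE = (1.055e-34 J·s) / (2 × 2.247e-09 s)
ΔE = 2.347e-26 J = 146.465 neV

This natural linewidth limits the precision of spectroscopic measurements.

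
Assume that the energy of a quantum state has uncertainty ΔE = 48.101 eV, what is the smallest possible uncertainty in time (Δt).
6.842 as

Using the energy-time uncertainty principle:
ΔEΔt ≥ ℏ/2

The minimum uncertainty in time is:
Δt_min = ℏ/(2ΔE)
Δt_min = (1.055e-34 J·s) / (2 × 7.707e-18 J)
Δt_min = 6.842e-18 s = 6.842 as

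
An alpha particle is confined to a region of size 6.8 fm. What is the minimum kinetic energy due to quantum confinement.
28.240 keV

Using the uncertainty principle:

1. Position uncertainty: Δx ≈ 6.800e-15 m
2. Minimum momentum uncertainty: Δp = ℏ/(2Δx) = 7.754e-21 kg·m/s
3. Minimum kinetic energy:
   KE = (Δp)²/(2m) = (7.754e-21)²/(2 × 6.645e-27 kg)
   KE = 4.525e-15 J = 28.240 keV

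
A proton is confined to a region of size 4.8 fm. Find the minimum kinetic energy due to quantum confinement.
225.150 keV

Using the uncertainty principle:

1. Position uncertainty: Δx ≈ 4.800e-15 m
2. Minimum momentum uncertainty: Δp = ℏ/(2Δx) = 1.099e-20 kg·m/s
3. Minimum kinetic energy:
   KE = (Δp)²/(2m) = (1.099e-20)²/(2 × 1.673e-27 kg)
   KE = 3.607e-14 J = 225.150 keV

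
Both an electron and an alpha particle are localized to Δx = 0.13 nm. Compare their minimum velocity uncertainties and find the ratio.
The electron has the larger minimum velocity uncertainty, by a ratio of 7294.3.

For both particles, Δp_min = ℏ/(2Δx) = 4.056e-25 kg·m/s (same for both).

The velocity uncertainty is Δv = Δp/m:
- electron: Δv = 4.056e-25 / 9.109e-31 = 4.453e+05 m/s = 445.260 km/s
- alpha particle: Δv = 4.056e-25 / 6.645e-27 = 6.104e+01 m/s = 61.042 m/s

Ratio: 4.453e+05 / 6.104e+01 = 7294.3

The lighter particle has larger velocity uncertainty because Δv ∝ 1/m.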